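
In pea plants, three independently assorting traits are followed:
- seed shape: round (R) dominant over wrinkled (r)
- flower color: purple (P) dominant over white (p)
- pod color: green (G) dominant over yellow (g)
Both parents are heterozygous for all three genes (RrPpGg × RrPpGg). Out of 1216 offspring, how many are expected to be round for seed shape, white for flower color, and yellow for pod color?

Trihybrid cross: RrPpGg × RrPpGg
Each trait segregates independently with a 3:1 phenotypic ratio, so each gene contributes 3/4 (dominant) or 1/4 (recessive).
Target: round (seed shape), white (flower color), yellow (pod color)
Probability = product of independent per-trait probabilities
= 3/4 × 1/4 × 1/4 = 3/64
Expected count = 3/64 × 1216 = 57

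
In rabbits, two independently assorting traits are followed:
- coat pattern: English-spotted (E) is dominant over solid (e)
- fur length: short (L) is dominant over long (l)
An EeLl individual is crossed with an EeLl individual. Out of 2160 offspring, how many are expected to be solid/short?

Dihybrid cross EeLl × EeLl — consider each gene separately:
coat pattern: Ee × Ee → 1 EE, 2 Ee, 1 ee → 3 E_ : 1 ee (out of 4)
fur length: Ll × Ll → 1 LL, 2 Ll, 1 ll → 3 L_ : 1 ll (out of 4)
Combine (counts out of 4 × 4 = 16): English-spotted/short (E_L_) = 3×3 = 9; English-spotted/long (E_ll) = 3×1 = 3; solid/short (eeL_) = 1×3 = 3; solid/long (eell) = 1×1 = 1
Phenotype counts (out of 16): 9 English-spotted/short, 3 English-spotted/long, 3 solid/short, 1 solid/long
solid/short: 3 out of 16 → fraction 3/16
Expected count = 3/16 × 2160 = 405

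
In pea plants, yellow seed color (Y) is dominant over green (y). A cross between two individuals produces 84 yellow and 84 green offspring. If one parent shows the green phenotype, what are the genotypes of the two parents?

Observed offspring: 84 yellow, 84 green
The observed ratio simplifies to 1:1. One parent shows green, so its genotype must be yy. A 1:1 offspring split requires the other parent to be heterozygous (Yy).
Parent genotypes: yy × Yy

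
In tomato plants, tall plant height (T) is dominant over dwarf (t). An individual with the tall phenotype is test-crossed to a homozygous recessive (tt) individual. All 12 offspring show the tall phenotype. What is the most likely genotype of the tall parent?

Test cross: ? × tt
All offspring are tall.
If the unknown parent were heterozygous (Tt), about half of 12 offspring would be dwarf; none are. The unknown parent is most likely homozygous dominant (TT).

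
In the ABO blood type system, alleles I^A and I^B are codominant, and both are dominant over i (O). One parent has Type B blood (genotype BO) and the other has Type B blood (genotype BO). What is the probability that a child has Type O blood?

Cross: BO × BO
Possible offspring genotypes: 1 BB, 2 BO, 1 OO
Blood type counts: 3 Type B, 1 Type O
Probability of Type O: 1/4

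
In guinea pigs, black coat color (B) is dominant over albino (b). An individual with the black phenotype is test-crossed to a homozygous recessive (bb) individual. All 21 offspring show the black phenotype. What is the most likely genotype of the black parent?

Test cross: ? × bb
All offspring are black.
If the unknown parent were heterozygous (Bb), about half of 21 offspring would be albino; none are. The unknown parent is most likely homozygous dominant (BB).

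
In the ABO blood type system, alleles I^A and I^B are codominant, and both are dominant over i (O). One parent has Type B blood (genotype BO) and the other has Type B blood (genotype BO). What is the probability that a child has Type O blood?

Cross: BO × BO
Possible offspring genotypes: 1 BB, 2 BO, 1 OO
Blood type counts: 3 Type B, 1 Type O
Probability of Type O: 1/4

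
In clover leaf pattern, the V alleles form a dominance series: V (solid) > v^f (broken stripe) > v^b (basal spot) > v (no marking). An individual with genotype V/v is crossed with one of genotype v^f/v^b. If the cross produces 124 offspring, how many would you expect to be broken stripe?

Cross: V/v × v^f/v^b
Allele dominance: V > v^f > v^b > v
Offspring genotypes: 1 V/v^f, 1 V/v^b, 1 v^f/v, 1 v^b/v
Phenotype counts: 2 solid, 1 broken stripe, 1 basal spot
broken stripe: 1 out of 4 → fraction 1/4
Expected count = 1/4 × 124 = 31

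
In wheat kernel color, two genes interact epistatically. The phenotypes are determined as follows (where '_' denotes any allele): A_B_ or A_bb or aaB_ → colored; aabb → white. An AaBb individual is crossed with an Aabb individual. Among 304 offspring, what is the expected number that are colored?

Cross: AaBb × Aabb — consider each gene separately:
A gene: Aa × Aa → 1 AA, 2 Aa, 1 aa → 3 A_ : 1 aa (out of 4)
B gene: Bb × bb → 2 Bb, 2 bb → 2 B_ : 2 bb (out of 4)
Genotype classes (out of 4 × 4 = 16): A_B_ = 3×2 = 6; A_bb = 3×2 = 6; aaB_ = 1×2 = 2; aabb = 1×2 = 2
Apply the phenotype rules: A_B_ (6) + A_bb (6) + aaB_ (2) → colored; aabb (2) → white
Phenotype counts (out of 16): 14 colored, 2 white
colored: 14 out of 16 → fraction 7/8
Expected count = 7/8 × 304 = 266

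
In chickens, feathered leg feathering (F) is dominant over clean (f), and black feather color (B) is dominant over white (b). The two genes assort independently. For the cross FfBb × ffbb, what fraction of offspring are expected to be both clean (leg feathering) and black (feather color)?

Dihybrid cross FfBb × ffbb — consider each gene separately:
leg feathering: Ff × ff → 2 Ff, 2 ff → 2 F_ : 2 ff (out of 4)
feather color: Bb × bb → 2 Bb, 2 bb → 2 B_ : 2 bb (out of 4)
Looking for: clean (ff) and black (B_)
P(clean) = 2/4, P(black) = 2/4
P(both) = 2/4 × 2/4 = 4/16 = 1/4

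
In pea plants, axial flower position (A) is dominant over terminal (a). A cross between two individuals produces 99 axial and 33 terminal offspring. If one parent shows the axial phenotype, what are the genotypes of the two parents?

Observed offspring: 99 axial, 33 terminal
The observed ratio simplifies to 3:1. Terminal (aa) offspring appear, so each parent must contribute one a allele. The parent stated to show axial carries A, so it is Aa. The other parent is then either Aa or aa: Aa × aa would give a 1:1 split, whereas Aa × Aa gives 3:1 — matching the data. So both parents are heterozygous (Aa × Aa).
Parent genotypes: Aa × Aa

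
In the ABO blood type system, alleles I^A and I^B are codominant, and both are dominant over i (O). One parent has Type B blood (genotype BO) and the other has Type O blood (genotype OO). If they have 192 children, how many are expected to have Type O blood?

Cross: BO × OO
Possible offspring genotypes: 2 BO, 2 OO
Blood type counts: 2 Type B, 2 Type O
Probability of Type O: 2/4 = 1/2
Expected count = 1/2 × 192 = 96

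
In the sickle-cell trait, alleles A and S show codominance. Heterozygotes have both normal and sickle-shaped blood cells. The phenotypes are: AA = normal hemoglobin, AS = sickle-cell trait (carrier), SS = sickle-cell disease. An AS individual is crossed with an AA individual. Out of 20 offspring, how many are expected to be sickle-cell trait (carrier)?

Punnett square for AS × AA:
Offspring genotypes: 2 AA, 2 AS
Phenotype counts: 2 normal hemoglobin, 2 sickle-cell trait (carrier)
sickle-cell trait (carrier): 2 out of 4 → fraction 1/2
Expected count = 1/2 × 20 = 10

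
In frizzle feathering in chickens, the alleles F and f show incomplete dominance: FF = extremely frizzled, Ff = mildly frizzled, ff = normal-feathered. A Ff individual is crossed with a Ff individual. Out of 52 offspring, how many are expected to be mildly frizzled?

Punnett square for Ff × Ff:
Offspring genotypes: 1 FF, 2 Ff, 1 ff
Phenotype counts: 1 extremely frizzled, 2 mildly frizzled, 1 normal-feathered
mildly frizzled: 2 out of 4 → fraction 1/2
Expected count = 1/2 × 52 = 26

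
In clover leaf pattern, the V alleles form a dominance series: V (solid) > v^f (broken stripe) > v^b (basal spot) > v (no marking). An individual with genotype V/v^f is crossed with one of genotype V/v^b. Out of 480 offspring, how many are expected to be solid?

Cross: V/v^f × V/v^b
Allele dominance: V > v^f > v^b > v
Offspring genotypes: 1 V/V, 1 V/v^b, 1 V/v^f, 1 v^f/v^b
Phenotype counts: 3 solid, 1 broken stripe
solid: 3 out of 4 → fraction 3/4
Expected count = 3/4 × 480 = 360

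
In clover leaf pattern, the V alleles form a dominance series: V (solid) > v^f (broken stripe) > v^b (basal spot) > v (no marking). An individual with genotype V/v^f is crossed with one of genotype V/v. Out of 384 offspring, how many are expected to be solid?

Cross: V/v^f × V/v
Allele dominance: V > v^f > v^b > v
Offspring genotypes: 1 V/V, 1 V/v, 1 V/v^f, 1 v^f/v
Phenotype counts: 3 solid, 1 broken stripe
solid: 3 out of 4 → fraction 3/4
Expected count = 3/4 × 384 = 288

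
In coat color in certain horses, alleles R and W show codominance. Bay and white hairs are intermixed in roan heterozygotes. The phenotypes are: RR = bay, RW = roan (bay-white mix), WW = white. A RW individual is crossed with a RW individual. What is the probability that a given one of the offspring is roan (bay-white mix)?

Punnett square for RW × RW:
Offspring genotypes: 1 RR, 2 RW, 1 WW
Phenotype counts: 1 bay, 2 roan (bay-white mix), 1 white
roan (bay-white mix): 2 out of 4
Probability: 2/4 = 1/2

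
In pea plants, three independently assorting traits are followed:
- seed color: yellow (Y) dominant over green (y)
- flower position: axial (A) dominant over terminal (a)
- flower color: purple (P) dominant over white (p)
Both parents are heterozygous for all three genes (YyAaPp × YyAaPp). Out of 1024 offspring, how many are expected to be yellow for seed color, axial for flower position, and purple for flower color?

Trihybrid cross: YyAaPp × YyAaPp
Each trait segregates independently with a 3:1 phenotypic ratio, so each gene contributes 3/4 (dominant) or 1/4 (recessive).
Target: yellow (seed color), axial (flower position), purple (flower color)
Probability = product of independent per-trait probabilities
= 3/4 × 3/4 × 3/4 = 27/64
Expected count = 27/64 × 1024 = 432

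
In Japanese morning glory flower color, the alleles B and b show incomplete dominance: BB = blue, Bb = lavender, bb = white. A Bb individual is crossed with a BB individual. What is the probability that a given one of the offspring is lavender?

Punnett square for Bb × BB:
Offspring genotypes: 2 BB, 2 Bb
Phenotype counts: 2 blue, 2 lavender
lavender: 2 out of 4
Probability: 2/4 = 1/2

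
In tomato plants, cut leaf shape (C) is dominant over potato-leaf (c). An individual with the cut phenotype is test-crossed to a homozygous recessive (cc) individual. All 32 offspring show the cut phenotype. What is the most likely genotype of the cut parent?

Test cross: ? × cc
All offspring are cut.
If the unknown parent were heterozygous (Cc), about half of 32 offspring would be potato-leaf; none are. The unknown parent is most likely homozygous dominant (CC).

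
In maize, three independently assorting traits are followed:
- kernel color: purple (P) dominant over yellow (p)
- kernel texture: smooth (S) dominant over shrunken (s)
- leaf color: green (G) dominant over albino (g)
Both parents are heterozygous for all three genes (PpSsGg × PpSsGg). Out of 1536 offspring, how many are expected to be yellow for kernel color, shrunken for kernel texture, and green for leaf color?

Trihybrid cross: PpSsGg × PpSsGg
Each trait segregates independently with a 3:1 phenotypic ratio, so each gene contributes 3/4 (dominant) or 1/4 (recessive).
Target: yellow (kernel color), shrunken (kernel texture), green (leaf color)
Probability = product of independent per-trait probabilities
= 1/4 × 1/4 × 3/4 = 3/64
Expected count = 3/64 × 1536 = 72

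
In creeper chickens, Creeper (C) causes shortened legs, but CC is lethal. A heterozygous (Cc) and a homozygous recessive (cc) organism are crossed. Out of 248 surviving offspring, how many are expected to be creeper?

Cross: Cc × cc
Punnett square offspring (before lethality): 2 Cc, 2 cc
No CC offspring are produced in this cross.
creeper: 2 out of 4 → fraction 1/2
Expected count = 1/2 × 248 = 124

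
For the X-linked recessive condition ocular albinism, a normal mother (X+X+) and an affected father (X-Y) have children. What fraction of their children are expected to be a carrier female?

Cross: X+X+ × X-Y
Offspring: 2 X+X-, 2 X+Y
Probability of a carrier female: 2/4 = 1/2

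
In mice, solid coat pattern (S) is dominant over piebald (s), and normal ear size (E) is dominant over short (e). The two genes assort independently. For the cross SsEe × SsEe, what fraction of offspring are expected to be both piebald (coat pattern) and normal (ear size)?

Dihybrid cross SsEe × SsEe — consider each gene separately:
coat pattern: Ss × Ss → 1 SS, 2 Ss, 1 ss → 3 S_ : 1 ss (out of 4)
ear size: Ee × Ee → 1 EE, 2 Ee, 1 ee → 3 E_ : 1 ee (out of 4)
Looking for: piebald (ss) and normal (E_)
P(piebald) = 1/4, P(normal) = 3/4
P(both) = 1/4 × 3/4 = 3/16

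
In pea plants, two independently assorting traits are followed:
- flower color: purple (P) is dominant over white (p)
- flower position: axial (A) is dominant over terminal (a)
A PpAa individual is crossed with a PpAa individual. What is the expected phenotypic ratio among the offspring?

Dihybrid cross PpAa × PpAa — consider each gene separately:
flower color: Pp × Pp → 1 PP, 2 Pp, 1 pp → 3 P_ : 1 pp (out of 4)
flower position: Aa × Aa → 1 AA, 2 Aa, 1 aa → 3 A_ : 1 aa (out of 4)
Combine (counts out of 4 × 4 = 16): purple/axial (P_A_) = 3×3 = 9; purple/terminal (P_aa) = 3×1 = 3; white/axial (ppA_) = 1×3 = 3; white/terminal (ppaa) = 1×1 = 1
Phenotype counts (out of 16): 9 purple/axial, 3 purple/terminal, 3 white/axial, 1 white/terminal
Ratio: 9 purple/axial : 3 purple/terminal : 3 white/axial : 1 white/terminal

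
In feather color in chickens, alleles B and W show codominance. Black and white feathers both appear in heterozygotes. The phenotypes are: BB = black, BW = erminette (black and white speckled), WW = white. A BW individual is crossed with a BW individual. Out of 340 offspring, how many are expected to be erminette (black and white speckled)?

Punnett square for BW × BW:
Offspring genotypes: 1 BB, 2 BW, 1 WW
Phenotype counts: 1 black, 2 erminette (black and white speckled), 1 white
erminette (black and white speckled): 2 out of 4 → fraction 1/2
Expected count = 1/2 × 340 = 170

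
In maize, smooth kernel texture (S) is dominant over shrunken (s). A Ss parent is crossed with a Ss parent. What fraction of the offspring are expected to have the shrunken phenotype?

Punnett square for Ss × Ss:
Offspring genotypes: 1 SS, 2 Ss, 1 ss
Total offspring: 4
Count with target: 1
Probability: 1/4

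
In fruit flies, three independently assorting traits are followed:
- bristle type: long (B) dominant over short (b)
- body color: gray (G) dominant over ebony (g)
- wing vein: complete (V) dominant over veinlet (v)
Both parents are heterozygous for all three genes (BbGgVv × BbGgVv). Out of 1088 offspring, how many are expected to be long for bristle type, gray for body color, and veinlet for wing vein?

Trihybrid cross: BbGgVv × BbGgVv
Each trait segregates independently with a 3:1 phenotypic ratio, so each gene contributes 3/4 (dominant) or 1/4 (recessive).
Target: long (bristle type), gray (body color), veinlet (wing vein)
Probability = product of independent per-trait probabilities
= 3/4 × 3/4 × 1/4 = 9/64
Expected count = 9/64 × 1088 = 153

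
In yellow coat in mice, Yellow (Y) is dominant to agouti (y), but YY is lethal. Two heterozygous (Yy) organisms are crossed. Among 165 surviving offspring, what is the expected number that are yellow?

Cross: Yy × Yy
Punnett square offspring (before lethality): 1 YY, 2 Yy, 1 yy
The YY genotype is lethal (embryos die); surviving offspring: 2 Yy, 1 yy
yellow: 2 out of 3 → fraction 2/3
Expected count = 2/3 × 165 = 110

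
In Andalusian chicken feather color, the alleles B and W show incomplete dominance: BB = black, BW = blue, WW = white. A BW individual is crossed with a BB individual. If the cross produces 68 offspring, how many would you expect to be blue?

Punnett square for BW × BB:
Offspring genotypes: 2 BB, 2 BW
Phenotype counts: 2 black, 2 blue
blue: 2 out of 4 → fraction 1/2
Expected count = 1/2 × 68 = 34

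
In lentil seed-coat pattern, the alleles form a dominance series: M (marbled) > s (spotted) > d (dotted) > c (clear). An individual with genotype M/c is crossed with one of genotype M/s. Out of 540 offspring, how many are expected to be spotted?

Cross: M/c × M/s
Allele dominance: M > s > d > c
Offspring genotypes: 1 M/M, 1 M/s, 1 M/c, 1 s/c
Phenotype counts: 3 marbled, 1 spotted
spotted: 1 out of 4 → fraction 1/4
Expected count = 1/4 × 540 = 135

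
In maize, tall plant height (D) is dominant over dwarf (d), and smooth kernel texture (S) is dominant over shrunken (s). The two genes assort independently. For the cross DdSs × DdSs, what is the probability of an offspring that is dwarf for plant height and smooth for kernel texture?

Dihybrid cross DdSs × DdSs — consider each gene separately:
plant height: Dd × Dd → 1 DD, 2 Dd, 1 dd → 3 D_ : 1 dd (out of 4)
kernel texture: Ss × Ss → 1 SS, 2 Ss, 1 ss → 3 S_ : 1 ss (out of 4)
Looking for: dwarf (dd) and smooth (S_)
P(dwarf) = 1/4, P(smooth) = 3/4
P(both) = 1/4 × 3/4 = 3/16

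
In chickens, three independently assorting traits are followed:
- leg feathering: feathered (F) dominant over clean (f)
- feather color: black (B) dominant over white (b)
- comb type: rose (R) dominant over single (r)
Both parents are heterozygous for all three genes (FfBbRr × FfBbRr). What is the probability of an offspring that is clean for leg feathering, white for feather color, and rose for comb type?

Trihybrid cross: FfBbRr × FfBbRr
Each trait segregates independently with a 3:1 phenotypic ratio, so each gene contributes 3/4 (dominant) or 1/4 (recessive).
Target: clean (leg feathering), white (feather color), rose (comb type)
Probability = product of independent per-trait probabilities
= 1/4 × 1/4 × 3/4 = 3/64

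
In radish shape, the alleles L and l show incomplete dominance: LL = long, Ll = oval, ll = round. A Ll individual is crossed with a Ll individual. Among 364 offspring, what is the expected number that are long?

Punnett square for Ll × Ll:
Offspring genotypes: 1 LL, 2 Ll, 1 ll
Phenotype counts: 1 long, 2 oval, 1 round
long: 1 out of 4 → fraction 1/4
Expected count = 1/4 × 364 = 91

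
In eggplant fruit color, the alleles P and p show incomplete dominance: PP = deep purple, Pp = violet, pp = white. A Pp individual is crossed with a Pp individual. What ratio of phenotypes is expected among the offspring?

Punnett square for Pp × Pp:
Offspring genotypes: 1 PP, 2 Pp, 1 pp
Phenotype counts: 1 deep purple, 2 violet, 1 white
Ratio: 1 deep purple : 2 violet : 1 white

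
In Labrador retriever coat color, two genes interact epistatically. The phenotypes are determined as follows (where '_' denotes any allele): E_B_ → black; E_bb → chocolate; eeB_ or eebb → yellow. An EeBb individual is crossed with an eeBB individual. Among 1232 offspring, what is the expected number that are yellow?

Cross: EeBb × eeBB — consider each gene separately:
E gene: Ee × ee → 2 Ee, 2 ee → 2 E_ : 2 ee (out of 4)
B gene: Bb × BB → 2 BB, 2 Bb → 4 B_ (out of 4)
Genotype classes (out of 4 × 4 = 16): E_B_ = 2×4 = 8; eeB_ = 2×4 = 8
Apply the phenotype rules: E_B_ (8) → black; eeB_ (8) → yellow
Phenotype counts (out of 16): 8 black, 8 yellow
yellow: 8 out of 16 → fraction 1/2
Expected count = 1/2 × 1232 = 616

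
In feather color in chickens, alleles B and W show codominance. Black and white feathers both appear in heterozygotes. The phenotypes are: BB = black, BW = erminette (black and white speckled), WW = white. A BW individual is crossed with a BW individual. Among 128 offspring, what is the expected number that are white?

Punnett square for BW × BW:
Offspring genotypes: 1 BB, 2 BW, 1 WW
Phenotype counts: 1 black, 2 erminette (black and white speckled), 1 white
white: 1 out of 4 → fraction 1/4
Expected count = 1/4 × 128 = 32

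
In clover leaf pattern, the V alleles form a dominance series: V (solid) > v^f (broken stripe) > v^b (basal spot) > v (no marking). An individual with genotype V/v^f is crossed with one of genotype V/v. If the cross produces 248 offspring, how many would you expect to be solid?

Cross: V/v^f × V/v
Allele dominance: V > v^f > v^b > v
Offspring genotypes: 1 V/V, 1 V/v, 1 V/v^f, 1 v^f/v
Phenotype counts: 3 solid, 1 broken stripe
solid: 3 out of 4 → fraction 3/4
Expected count = 3/4 × 248 = 186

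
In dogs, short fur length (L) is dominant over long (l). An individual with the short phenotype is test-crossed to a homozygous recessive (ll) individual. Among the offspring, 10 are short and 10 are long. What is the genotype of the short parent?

Test cross: ? × ll
Offspring: 10 short, 10 long — approximately 1:1.
A 1:1 ratio in a test cross indicates the unknown parent is heterozygous (Ll).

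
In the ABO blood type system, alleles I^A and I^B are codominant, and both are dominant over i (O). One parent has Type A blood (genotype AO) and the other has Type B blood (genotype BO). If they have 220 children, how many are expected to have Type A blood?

Cross: AO × BO
Possible offspring genotypes: 1 AB, 1 AO, 1 BO, 1 OO
Blood type counts: 1 Type AB, 1 Type A, 1 Type B, 1 Type O
Probability of Type A: 1/4
Expected count = 1/4 × 220 = 55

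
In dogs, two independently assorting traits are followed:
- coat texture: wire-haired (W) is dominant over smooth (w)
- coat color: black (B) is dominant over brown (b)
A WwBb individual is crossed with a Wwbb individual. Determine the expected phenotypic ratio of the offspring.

Dihybrid cross WwBb × Wwbb — consider each gene separately:
coat texture: Ww × Ww → 1 WW, 2 Ww, 1 ww → 3 W_ : 1 ww (out of 4)
coat color: Bb × bb → 2 Bb, 2 bb → 2 B_ : 2 bb (out of 4)
Combine (counts out of 4 × 4 = 16): wire-haired/black (W_B_) = 3×2 = 6; wire-haired/brown (W_bb) = 3×2 = 6; smooth/black (wwB_) = 1×2 = 2; smooth/brown (wwbb) = 1×2 = 2
Phenotype counts (out of 16): 6 wire-haired/black, 6 wire-haired/brown, 2 smooth/black, 2 smooth/brown
Ratio: 3 wire-haired/black : 3 wire-haired/brown : 1 smooth/black : 1 smooth/brown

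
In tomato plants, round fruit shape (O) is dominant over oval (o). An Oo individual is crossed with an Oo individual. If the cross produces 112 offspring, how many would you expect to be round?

Punnett square for Oo × Oo:
Offspring genotypes: 1 OO, 2 Oo, 1 oo
round: 3, oval: 1
round: 3 out of 4 → fraction 3/4
Expected count = 3/4 × 112 = 84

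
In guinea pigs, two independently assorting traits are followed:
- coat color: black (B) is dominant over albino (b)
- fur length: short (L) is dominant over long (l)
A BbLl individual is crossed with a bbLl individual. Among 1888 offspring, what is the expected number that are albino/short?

Dihybrid cross BbLl × bbLl — consider each gene separately:
coat color: Bb × bb → 2 Bb, 2 bb → 2 B_ : 2 bb (out of 4)
fur length: Ll × Ll → 1 LL, 2 Ll, 1 ll → 3 L_ : 1 ll (out of 4)
Combine (counts out of 4 × 4 = 16): black/short (B_L_) = 2×3 = 6; black/long (B_ll) = 2×1 = 2; albino/short (bbL_) = 2×3 = 6; albino/long (bbll) = 2×1 = 2
Phenotype counts (out of 16): 6 black/short, 2 black/long, 6 albino/short, 2 albino/long
albino/short: 6 out of 16 → fraction 3/8
Expected count = 3/8 × 1888 = 708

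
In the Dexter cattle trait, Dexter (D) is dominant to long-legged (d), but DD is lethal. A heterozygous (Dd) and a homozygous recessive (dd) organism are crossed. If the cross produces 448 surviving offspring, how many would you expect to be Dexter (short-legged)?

Cross: Dd × dd
Punnett square offspring (before lethality): 2 Dd, 2 dd
No DD offspring are produced in this cross.
Dexter (short-legged): 2 out of 4 → fraction 1/2
Expected count = 1/2 × 448 = 224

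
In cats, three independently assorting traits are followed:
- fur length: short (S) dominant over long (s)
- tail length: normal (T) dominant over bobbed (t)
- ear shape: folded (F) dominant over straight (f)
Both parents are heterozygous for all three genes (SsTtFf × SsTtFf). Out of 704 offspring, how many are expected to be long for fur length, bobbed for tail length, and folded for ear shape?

Trihybrid cross: SsTtFf × SsTtFf
Each trait segregates independently with a 3:1 phenotypic ratio, so each gene contributes 3/4 (dominant) or 1/4 (recessive).
Target: long (fur length), bobbed (tail length), folded (ear shape)
Probability = product of independent per-trait probabilities
= 1/4 × 1/4 × 3/4 = 3/64
Expected count = 3/64 × 704 = 33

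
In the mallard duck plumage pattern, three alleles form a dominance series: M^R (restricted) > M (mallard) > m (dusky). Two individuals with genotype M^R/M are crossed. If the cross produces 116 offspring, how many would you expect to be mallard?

Cross: M^R/M × M^R/M
Allele dominance: M^R > M > m
Offspring genotypes: 1 M^R/M^R, 2 M^R/M, 1 M/M
Phenotype counts: 3 restricted, 1 mallard
mallard: 1 out of 4 → fraction 1/4
Expected count = 1/4 × 116 = 29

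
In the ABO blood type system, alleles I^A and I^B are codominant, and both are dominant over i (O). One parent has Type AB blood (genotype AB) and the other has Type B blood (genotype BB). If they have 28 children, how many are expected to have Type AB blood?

Cross: AB × BB
Possible offspring genotypes: 2 AB, 2 BB
Blood type counts: 2 Type AB, 2 Type B
Probability of Type AB: 2/4 = 1/2
Expected count = 1/2 × 28 = 14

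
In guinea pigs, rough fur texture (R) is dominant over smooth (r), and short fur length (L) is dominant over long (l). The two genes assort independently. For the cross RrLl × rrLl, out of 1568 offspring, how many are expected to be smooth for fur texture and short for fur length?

Dihybrid cross RrLl × rrLl — consider each gene separately:
fur texture: Rr × rr → 2 Rr, 2 rr → 2 R_ : 2 rr (out of 4)
fur length: Ll × Ll → 1 LL, 2 Ll, 1 ll → 3 L_ : 1 ll (out of 4)
Looking for: smooth (rr) and short (L_)
P(smooth) = 2/4, P(short) = 3/4
P(both) = 2/4 × 3/4 = 6/16 = 3/8
Expected count = 3/8 × 1568 = 588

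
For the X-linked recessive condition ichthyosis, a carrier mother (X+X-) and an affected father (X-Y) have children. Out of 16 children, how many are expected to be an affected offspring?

Cross: X+X- × X-Y
Offspring: 1 X+X-, 1 X+Y, 1 X-X-, 1 X-Y
Probability of an affected offspring: 2/4 = 1/2
Expected count = 1/2 × 16 = 8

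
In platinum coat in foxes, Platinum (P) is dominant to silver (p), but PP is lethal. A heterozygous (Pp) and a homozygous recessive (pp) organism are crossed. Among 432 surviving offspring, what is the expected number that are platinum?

Cross: Pp × pp
Punnett square offspring (before lethality): 2 Pp, 2 pp
No PP offspring are produced in this cross.
platinum: 2 out of 4 → fraction 1/2
Expected count = 1/2 × 432 = 216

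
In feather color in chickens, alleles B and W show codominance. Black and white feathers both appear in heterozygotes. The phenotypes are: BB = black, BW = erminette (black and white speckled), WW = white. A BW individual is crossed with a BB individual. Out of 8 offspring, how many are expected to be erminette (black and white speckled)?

Punnett square for BW × BB:
Offspring genotypes: 2 BB, 2 BW
Phenotype counts: 2 black, 2 erminette (black and white speckled)
erminette (black and white speckled): 2 out of 4 → fraction 1/2
Expected count = 1/2 × 8 = 4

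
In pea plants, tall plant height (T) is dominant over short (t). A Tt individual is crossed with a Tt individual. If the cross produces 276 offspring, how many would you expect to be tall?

Punnett square for Tt × Tt:
Offspring genotypes: 1 TT, 2 Tt, 1 tt
tall: 3, short: 1
tall: 3 out of 4 → fraction 3/4
Expected count = 3/4 × 276 = 207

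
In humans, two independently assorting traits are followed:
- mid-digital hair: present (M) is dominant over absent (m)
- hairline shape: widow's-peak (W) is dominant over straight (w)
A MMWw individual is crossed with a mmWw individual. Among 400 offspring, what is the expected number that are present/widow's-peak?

Dihybrid cross MMWw × mmWw — consider each gene separately:
mid-digital hair: MM × mm → 4 Mm → 4 M_ (out of 4)
hairline shape: Ww × Ww → 1 WW, 2 Ww, 1 ww → 3 W_ : 1 ww (out of 4)
Combine (counts out of 4 × 4 = 16): present/widow's-peak (M_W_) = 4×3 = 12; present/straight (M_ww) = 4×1 = 4
Phenotype counts (out of 16): 12 present/widow's-peak, 4 present/straight
present/widow's-peak: 12 out of 16 → fraction 3/4
Expected count = 3/4 × 400 = 300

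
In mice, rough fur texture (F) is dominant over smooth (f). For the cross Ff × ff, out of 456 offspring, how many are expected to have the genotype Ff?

Punnett square for Ff × ff:
Offspring genotypes: 2 Ff, 2 ff
Total offspring: 4
Count with target: 2
Probability: 2/4 = 1/2
Expected count = 1/2 × 456 = 228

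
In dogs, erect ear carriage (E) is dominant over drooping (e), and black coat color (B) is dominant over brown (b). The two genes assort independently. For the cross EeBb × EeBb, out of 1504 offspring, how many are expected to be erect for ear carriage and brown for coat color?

Dihybrid cross EeBb × EeBb — consider each gene separately:
ear carriage: Ee × Ee → 1 EE, 2 Ee, 1 ee → 3 E_ : 1 ee (out of 4)
coat color: Bb × Bb → 1 BB, 2 Bb, 1 bb → 3 B_ : 1 bb (out of 4)
Looking for: erect (E_) and brown (bb)
P(erect) = 3/4, P(brown) = 1/4
P(both) = 3/4 × 1/4 = 3/16
Expected count = 3/16 × 1504 = 282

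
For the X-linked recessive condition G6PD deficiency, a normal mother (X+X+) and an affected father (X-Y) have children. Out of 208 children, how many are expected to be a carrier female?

Cross: X+X+ × X-Y
Offspring: 2 X+X-, 2 X+Y
Probability of a carrier female: 2/4 = 1/2
Expected count = 1/2 × 208 = 104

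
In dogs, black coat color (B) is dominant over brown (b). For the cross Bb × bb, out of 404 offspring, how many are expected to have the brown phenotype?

Punnett square for Bb × bb:
Offspring genotypes: 2 Bb, 2 bb
Total offspring: 4
Count with target: 2
Probability: 2/4 = 1/2
Expected count = 1/2 × 404 = 202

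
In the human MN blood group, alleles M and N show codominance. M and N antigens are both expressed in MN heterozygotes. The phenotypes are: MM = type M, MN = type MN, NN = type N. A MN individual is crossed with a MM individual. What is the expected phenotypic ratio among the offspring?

Punnett square for MN × MM:
Offspring genotypes: 2 MM, 2 MN
Phenotype counts: 2 type M, 2 type MN
Ratio: 1 type M : 1 type MN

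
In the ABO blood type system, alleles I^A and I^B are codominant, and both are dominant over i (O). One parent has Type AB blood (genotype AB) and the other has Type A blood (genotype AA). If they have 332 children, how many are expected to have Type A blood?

Cross: AB × AA
Possible offspring genotypes: 2 AA, 2 AB
Blood type counts: 2 Type A, 2 Type AB
Probability of Type A: 2/4 = 1/2
Expected count = 1/2 × 332 = 166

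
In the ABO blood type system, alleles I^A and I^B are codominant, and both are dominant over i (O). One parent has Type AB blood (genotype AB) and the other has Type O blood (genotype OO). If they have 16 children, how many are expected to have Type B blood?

Cross: AB × OO
Possible offspring genotypes: 2 AO, 2 BO
Blood type counts: 2 Type A, 2 Type B
Probability of Type B: 2/4 = 1/2
Expected count = 1/2 × 16 = 8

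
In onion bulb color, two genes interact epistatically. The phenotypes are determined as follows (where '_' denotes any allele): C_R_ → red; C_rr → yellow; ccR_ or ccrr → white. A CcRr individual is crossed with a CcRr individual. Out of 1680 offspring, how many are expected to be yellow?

Cross: CcRr × CcRr — consider each gene separately:
C gene: Cc × Cc → 1 CC, 2 Cc, 1 cc → 3 C_ : 1 cc (out of 4)
R gene: Rr × Rr → 1 RR, 2 Rr, 1 rr → 3 R_ : 1 rr (out of 4)
Genotype classes (out of 4 × 4 = 16): C_R_ = 3×3 = 9; C_rr = 3×1 = 3; ccR_ = 1×3 = 3; ccrr = 1×1 = 1
Apply the phenotype rules: C_R_ (9) → red; C_rr (3) → yellow; ccR_ (3) + ccrr (1) → white
Phenotype counts (out of 16): 9 red, 3 yellow, 4 white
yellow: 3 out of 16 → fraction 3/16
Expected count = 3/16 × 1680 = 315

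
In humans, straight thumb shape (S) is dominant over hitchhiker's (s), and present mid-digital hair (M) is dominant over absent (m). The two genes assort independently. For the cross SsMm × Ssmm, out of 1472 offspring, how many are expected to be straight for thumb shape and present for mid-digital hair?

Dihybrid cross SsMm × Ssmm — consider each gene separately:
thumb shape: Ss × Ss → 1 SS, 2 Ss, 1 ss → 3 S_ : 1 ss (out of 4)
mid-digital hair: Mm × mm → 2 Mm, 2 mm → 2 M_ : 2 mm (out of 4)
Looking for: straight (S_) and present (M_)
P(straight) = 3/4, P(present) = 2/4
P(both) = 3/4 × 2/4 = 6/16 = 3/8
Expected count = 3/8 × 1472 = 552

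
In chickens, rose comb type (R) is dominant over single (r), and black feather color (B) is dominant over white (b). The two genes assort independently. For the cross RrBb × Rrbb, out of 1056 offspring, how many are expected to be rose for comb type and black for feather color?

Dihybrid cross RrBb × Rrbb — consider each gene separately:
comb type: Rr × Rr → 1 RR, 2 Rr, 1 rr → 3 R_ : 1 rr (out of 4)
feather color: Bb × bb → 2 Bb, 2 bb → 2 B_ : 2 bb (out of 4)
Looking for: rose (R_) and black (B_)
P(rose) = 3/4, P(black) = 2/4
P(both) = 3/4 × 2/4 = 6/16 = 3/8
Expected count = 3/8 × 1056 = 396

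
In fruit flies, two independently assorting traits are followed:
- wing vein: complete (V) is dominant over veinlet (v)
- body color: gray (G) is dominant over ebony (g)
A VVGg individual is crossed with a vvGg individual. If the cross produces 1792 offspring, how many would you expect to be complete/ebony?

Dihybrid cross VVGg × vvGg — consider each gene separately:
wing vein: VV × vv → 4 Vv → 4 V_ (out of 4)
body color: Gg × Gg → 1 GG, 2 Gg, 1 gg → 3 G_ : 1 gg (out of 4)
Combine (counts out of 4 × 4 = 16): complete/gray (V_G_) = 4×3 = 12; complete/ebony (V_gg) = 4×1 = 4
Phenotype counts (out of 16): 12 complete/gray, 4 complete/ebony
complete/ebony: 4 out of 16 → fraction 1/4
Expected count = 1/4 × 1792 = 448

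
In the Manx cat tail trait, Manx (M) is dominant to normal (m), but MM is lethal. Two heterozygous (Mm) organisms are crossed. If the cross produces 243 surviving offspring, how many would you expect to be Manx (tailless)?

Cross: Mm × Mm
Punnett square offspring (before lethality): 1 MM, 2 Mm, 1 mm
The MM genotype is lethal (embryos die); surviving offspring: 2 Mm, 1 mm
Manx (tailless): 2 out of 3 → fraction 2/3
Expected count = 2/3 × 243 = 162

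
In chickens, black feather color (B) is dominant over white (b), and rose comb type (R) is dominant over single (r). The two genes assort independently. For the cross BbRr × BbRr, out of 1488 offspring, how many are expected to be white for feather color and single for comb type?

Dihybrid cross BbRr × BbRr — consider each gene separately:
feather color: Bb × Bb → 1 BB, 2 Bb, 1 bb → 3 B_ : 1 bb (out of 4)
comb type: Rr × Rr → 1 RR, 2 Rr, 1 rr → 3 R_ : 1 rr (out of 4)
Looking for: white (bb) and single (rr)
P(white) = 1/4, P(single) = 1/4
P(both) = 1/4 × 1/4 = 1/16
Expected count = 1/16 × 1488 = 93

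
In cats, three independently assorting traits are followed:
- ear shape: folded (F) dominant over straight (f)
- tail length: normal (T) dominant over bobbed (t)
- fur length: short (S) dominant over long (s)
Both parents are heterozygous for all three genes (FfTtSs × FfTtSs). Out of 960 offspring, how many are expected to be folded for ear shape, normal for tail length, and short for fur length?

Trihybrid cross: FfTtSs × FfTtSs
Each trait segregates independently with a 3:1 phenotypic ratio, so each gene contributes 3/4 (dominant) or 1/4 (recessive).
Target: folded (ear shape), normal (tail length), short (fur length)
Probability = product of independent per-trait probabilities
= 3/4 × 3/4 × 3/4 = 27/64
Expected count = 27/64 × 960 = 405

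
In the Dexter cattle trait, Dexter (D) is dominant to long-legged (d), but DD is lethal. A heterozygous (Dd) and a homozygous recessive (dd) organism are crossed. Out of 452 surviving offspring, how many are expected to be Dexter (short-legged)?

Cross: Dd × dd
Punnett square offspring (before lethality): 2 Dd, 2 dd
No DD offspring are produced in this cross.
Dexter (short-legged): 2 out of 4 → fraction 1/2
Expected count = 1/2 × 452 = 226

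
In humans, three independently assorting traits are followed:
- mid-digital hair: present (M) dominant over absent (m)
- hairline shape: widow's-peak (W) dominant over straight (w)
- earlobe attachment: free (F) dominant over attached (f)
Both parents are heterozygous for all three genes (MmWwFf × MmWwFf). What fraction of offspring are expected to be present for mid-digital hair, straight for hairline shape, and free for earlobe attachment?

Trihybrid cross: MmWwFf × MmWwFf
Each trait segregates independently with a 3:1 phenotypic ratio, so each gene contributes 3/4 (dominant) or 1/4 (recessive).
Target: present (mid-digital hair), straight (hairline shape), free (earlobe attachment)
Probability = product of independent per-trait probabilities
= 3/4 × 1/4 × 3/4 = 9/64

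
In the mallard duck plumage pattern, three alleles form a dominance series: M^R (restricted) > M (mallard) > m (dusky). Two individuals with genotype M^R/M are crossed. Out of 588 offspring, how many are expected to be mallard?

Cross: M^R/M × M^R/M
Allele dominance: M^R > M > m
Offspring genotypes: 1 M^R/M^R, 2 M^R/M, 1 M/M
Phenotype counts: 3 restricted, 1 mallard
mallard: 1 out of 4 → fraction 1/4
Expected count = 1/4 × 588 = 147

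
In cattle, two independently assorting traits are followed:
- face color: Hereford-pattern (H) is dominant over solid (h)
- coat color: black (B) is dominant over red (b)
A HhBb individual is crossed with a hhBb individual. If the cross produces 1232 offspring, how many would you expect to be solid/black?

Dihybrid cross HhBb × hhBb — consider each gene separately:
face color: Hh × hh → 2 Hh, 2 hh → 2 H_ : 2 hh (out of 4)
coat color: Bb × Bb → 1 BB, 2 Bb, 1 bb → 3 B_ : 1 bb (out of 4)
Combine (counts out of 4 × 4 = 16): Hereford-pattern/black (H_B_) = 2×3 = 6; Hereford-pattern/red (H_bb) = 2×1 = 2; solid/black (hhB_) = 2×3 = 6; solid/red (hhbb) = 2×1 = 2
Phenotype counts (out of 16): 6 Hereford-pattern/black, 2 Hereford-pattern/red, 6 solid/black, 2 solid/red
solid/black: 6 out of 16 → fraction 3/8
Expected count = 3/8 × 1232 = 462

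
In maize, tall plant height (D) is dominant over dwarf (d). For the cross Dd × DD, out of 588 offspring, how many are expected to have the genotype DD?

Punnett square for Dd × DD:
Offspring genotypes: 2 DD, 2 Dd
Total offspring: 4
Count with target: 2
Probability: 2/4 = 1/2
Expected count = 1/2 × 588 = 294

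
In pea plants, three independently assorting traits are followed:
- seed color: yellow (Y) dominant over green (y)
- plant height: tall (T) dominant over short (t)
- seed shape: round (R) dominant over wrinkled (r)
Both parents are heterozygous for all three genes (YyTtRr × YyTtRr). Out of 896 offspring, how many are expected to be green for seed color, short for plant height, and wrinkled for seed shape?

Trihybrid cross: YyTtRr × YyTtRr
Each trait segregates independently with a 3:1 phenotypic ratio, so each gene contributes 3/4 (dominant) or 1/4 (recessive).
Target: green (seed color), short (plant height), wrinkled (seed shape)
Probability = product of independent per-trait probabilities
= 1/4 × 1/4 × 1/4 = 1/64
Expected count = 1/64 × 896 = 14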